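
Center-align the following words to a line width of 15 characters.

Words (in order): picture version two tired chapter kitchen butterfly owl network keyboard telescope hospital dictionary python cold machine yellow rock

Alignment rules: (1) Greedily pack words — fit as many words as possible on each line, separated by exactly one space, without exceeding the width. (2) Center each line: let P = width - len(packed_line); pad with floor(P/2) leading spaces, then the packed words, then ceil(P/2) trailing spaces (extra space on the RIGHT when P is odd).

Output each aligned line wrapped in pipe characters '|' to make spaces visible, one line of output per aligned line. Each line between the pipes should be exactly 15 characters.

Answer: |picture version|
|   two tired   |
|chapter kitchen|
| butterfly owl |
|    network    |
|   keyboard    |
|   telescope   |
|   hospital    |
|  dictionary   |
|  python cold  |
|machine yellow |
|     rock      |

Derivation:
Line 1: ['picture', 'version'] (min_width=15, slack=0)
Line 2: ['two', 'tired'] (min_width=9, slack=6)
Line 3: ['chapter', 'kitchen'] (min_width=15, slack=0)
Line 4: ['butterfly', 'owl'] (min_width=13, slack=2)
Line 5: ['network'] (min_width=7, slack=8)
Line 6: ['keyboard'] (min_width=8, slack=7)
Line 7: ['telescope'] (min_width=9, slack=6)
Line 8: ['hospital'] (min_width=8, slack=7)
Line 9: ['dictionary'] (min_width=10, slack=5)
Line 10: ['python', 'cold'] (min_width=11, slack=4)
Line 11: ['machine', 'yellow'] (min_width=14, slack=1)
Line 12: ['rock'] (min_width=4, slack=11)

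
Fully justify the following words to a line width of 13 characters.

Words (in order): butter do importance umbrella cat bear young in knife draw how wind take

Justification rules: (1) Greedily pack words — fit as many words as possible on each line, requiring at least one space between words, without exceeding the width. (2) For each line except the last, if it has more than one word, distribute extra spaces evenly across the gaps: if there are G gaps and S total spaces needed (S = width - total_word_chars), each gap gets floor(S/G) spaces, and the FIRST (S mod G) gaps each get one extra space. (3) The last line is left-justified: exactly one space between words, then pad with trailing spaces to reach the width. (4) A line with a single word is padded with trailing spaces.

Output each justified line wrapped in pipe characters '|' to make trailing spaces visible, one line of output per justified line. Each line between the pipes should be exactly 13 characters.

Answer: |butter     do|
|importance   |
|umbrella  cat|
|bear young in|
|knife    draw|
|how wind take|

Derivation:
Line 1: ['butter', 'do'] (min_width=9, slack=4)
Line 2: ['importance'] (min_width=10, slack=3)
Line 3: ['umbrella', 'cat'] (min_width=12, slack=1)
Line 4: ['bear', 'young', 'in'] (min_width=13, slack=0)
Line 5: ['knife', 'draw'] (min_width=10, slack=3)
Line 6: ['how', 'wind', 'take'] (min_width=13, slack=0)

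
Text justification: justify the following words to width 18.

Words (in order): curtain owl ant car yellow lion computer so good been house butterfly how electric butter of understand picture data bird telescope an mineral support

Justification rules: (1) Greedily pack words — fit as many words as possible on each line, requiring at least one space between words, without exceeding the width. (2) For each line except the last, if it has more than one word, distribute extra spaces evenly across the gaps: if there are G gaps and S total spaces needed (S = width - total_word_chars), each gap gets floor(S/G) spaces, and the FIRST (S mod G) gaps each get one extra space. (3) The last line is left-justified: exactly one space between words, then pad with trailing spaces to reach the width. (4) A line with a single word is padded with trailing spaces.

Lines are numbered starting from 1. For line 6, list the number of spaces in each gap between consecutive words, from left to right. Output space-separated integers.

Answer: 1 1

Derivation:
Line 1: ['curtain', 'owl', 'ant'] (min_width=15, slack=3)
Line 2: ['car', 'yellow', 'lion'] (min_width=15, slack=3)
Line 3: ['computer', 'so', 'good'] (min_width=16, slack=2)
Line 4: ['been', 'house'] (min_width=10, slack=8)
Line 5: ['butterfly', 'how'] (min_width=13, slack=5)
Line 6: ['electric', 'butter', 'of'] (min_width=18, slack=0)
Line 7: ['understand', 'picture'] (min_width=18, slack=0)
Line 8: ['data', 'bird'] (min_width=9, slack=9)
Line 9: ['telescope', 'an'] (min_width=12, slack=6)
Line 10: ['mineral', 'support'] (min_width=15, slack=3)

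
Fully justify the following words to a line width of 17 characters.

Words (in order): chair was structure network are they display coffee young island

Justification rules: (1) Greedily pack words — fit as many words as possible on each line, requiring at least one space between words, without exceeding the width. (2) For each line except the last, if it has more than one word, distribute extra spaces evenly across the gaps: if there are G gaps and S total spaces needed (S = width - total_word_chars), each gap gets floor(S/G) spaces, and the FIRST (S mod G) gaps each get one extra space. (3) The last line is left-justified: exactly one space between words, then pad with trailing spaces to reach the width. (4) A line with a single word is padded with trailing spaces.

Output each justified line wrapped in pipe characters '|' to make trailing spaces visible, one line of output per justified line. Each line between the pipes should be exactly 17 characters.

Answer: |chair         was|
|structure network|
|are  they display|
|coffee      young|
|island           |

Derivation:
Line 1: ['chair', 'was'] (min_width=9, slack=8)
Line 2: ['structure', 'network'] (min_width=17, slack=0)
Line 3: ['are', 'they', 'display'] (min_width=16, slack=1)
Line 4: ['coffee', 'young'] (min_width=12, slack=5)
Line 5: ['island'] (min_width=6, slack=11)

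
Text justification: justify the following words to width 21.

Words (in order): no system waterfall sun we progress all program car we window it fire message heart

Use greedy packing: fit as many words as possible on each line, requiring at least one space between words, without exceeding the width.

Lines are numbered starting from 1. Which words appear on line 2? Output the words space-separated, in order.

Answer: sun we progress all

Derivation:
Line 1: ['no', 'system', 'waterfall'] (min_width=19, slack=2)
Line 2: ['sun', 'we', 'progress', 'all'] (min_width=19, slack=2)
Line 3: ['program', 'car', 'we', 'window'] (min_width=21, slack=0)
Line 4: ['it', 'fire', 'message', 'heart'] (min_width=21, slack=0)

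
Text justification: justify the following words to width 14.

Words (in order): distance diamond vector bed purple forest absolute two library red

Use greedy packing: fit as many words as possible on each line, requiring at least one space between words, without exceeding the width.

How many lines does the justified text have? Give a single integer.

Answer: 6

Derivation:
Line 1: ['distance'] (min_width=8, slack=6)
Line 2: ['diamond', 'vector'] (min_width=14, slack=0)
Line 3: ['bed', 'purple'] (min_width=10, slack=4)
Line 4: ['forest'] (min_width=6, slack=8)
Line 5: ['absolute', 'two'] (min_width=12, slack=2)
Line 6: ['library', 'red'] (min_width=11, slack=3)
Total lines: 6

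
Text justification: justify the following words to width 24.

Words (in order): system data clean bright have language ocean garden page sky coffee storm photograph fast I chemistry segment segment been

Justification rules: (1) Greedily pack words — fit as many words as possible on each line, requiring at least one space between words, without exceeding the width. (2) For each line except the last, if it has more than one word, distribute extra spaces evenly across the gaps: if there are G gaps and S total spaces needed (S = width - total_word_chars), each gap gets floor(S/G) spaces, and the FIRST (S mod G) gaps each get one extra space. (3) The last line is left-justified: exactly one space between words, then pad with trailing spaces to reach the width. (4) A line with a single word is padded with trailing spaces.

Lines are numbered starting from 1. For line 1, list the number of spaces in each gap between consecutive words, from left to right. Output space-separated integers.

Line 1: ['system', 'data', 'clean', 'bright'] (min_width=24, slack=0)
Line 2: ['have', 'language', 'ocean'] (min_width=19, slack=5)
Line 3: ['garden', 'page', 'sky', 'coffee'] (min_width=22, slack=2)
Line 4: ['storm', 'photograph', 'fast', 'I'] (min_width=23, slack=1)
Line 5: ['chemistry', 'segment'] (min_width=17, slack=7)
Line 6: ['segment', 'been'] (min_width=12, slack=12)

Answer: 1 1 1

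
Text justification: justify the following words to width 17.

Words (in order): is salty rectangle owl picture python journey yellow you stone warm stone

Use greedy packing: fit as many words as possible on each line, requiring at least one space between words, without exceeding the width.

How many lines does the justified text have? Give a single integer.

Answer: 6

Derivation:
Line 1: ['is', 'salty'] (min_width=8, slack=9)
Line 2: ['rectangle', 'owl'] (min_width=13, slack=4)
Line 3: ['picture', 'python'] (min_width=14, slack=3)
Line 4: ['journey', 'yellow'] (min_width=14, slack=3)
Line 5: ['you', 'stone', 'warm'] (min_width=14, slack=3)
Line 6: ['stone'] (min_width=5, slack=12)
Total lines: 6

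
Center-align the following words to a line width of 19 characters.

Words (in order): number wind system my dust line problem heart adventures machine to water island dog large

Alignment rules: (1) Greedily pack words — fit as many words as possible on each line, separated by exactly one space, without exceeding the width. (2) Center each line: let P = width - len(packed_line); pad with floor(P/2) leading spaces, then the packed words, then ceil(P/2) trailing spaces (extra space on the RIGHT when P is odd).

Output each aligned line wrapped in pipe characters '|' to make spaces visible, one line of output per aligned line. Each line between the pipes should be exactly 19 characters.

Answer: |number wind system |
|   my dust line    |
|   problem heart   |
|adventures machine |
|to water island dog|
|       large       |

Derivation:
Line 1: ['number', 'wind', 'system'] (min_width=18, slack=1)
Line 2: ['my', 'dust', 'line'] (min_width=12, slack=7)
Line 3: ['problem', 'heart'] (min_width=13, slack=6)
Line 4: ['adventures', 'machine'] (min_width=18, slack=1)
Line 5: ['to', 'water', 'island', 'dog'] (min_width=19, slack=0)
Line 6: ['large'] (min_width=5, slack=14)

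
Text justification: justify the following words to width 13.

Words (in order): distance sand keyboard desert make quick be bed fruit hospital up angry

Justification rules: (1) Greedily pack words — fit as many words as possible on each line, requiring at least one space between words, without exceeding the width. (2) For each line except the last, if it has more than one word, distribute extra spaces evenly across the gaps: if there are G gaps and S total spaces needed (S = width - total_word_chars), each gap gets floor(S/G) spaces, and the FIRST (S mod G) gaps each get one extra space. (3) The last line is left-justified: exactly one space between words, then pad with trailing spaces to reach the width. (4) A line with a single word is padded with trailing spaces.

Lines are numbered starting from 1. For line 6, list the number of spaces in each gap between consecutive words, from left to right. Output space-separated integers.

Line 1: ['distance', 'sand'] (min_width=13, slack=0)
Line 2: ['keyboard'] (min_width=8, slack=5)
Line 3: ['desert', 'make'] (min_width=11, slack=2)
Line 4: ['quick', 'be', 'bed'] (min_width=12, slack=1)
Line 5: ['fruit'] (min_width=5, slack=8)
Line 6: ['hospital', 'up'] (min_width=11, slack=2)
Line 7: ['angry'] (min_width=5, slack=8)

Answer: 3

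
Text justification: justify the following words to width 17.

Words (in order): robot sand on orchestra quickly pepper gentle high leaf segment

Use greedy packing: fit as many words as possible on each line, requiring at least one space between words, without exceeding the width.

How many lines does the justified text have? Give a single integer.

Answer: 4

Derivation:
Line 1: ['robot', 'sand', 'on'] (min_width=13, slack=4)
Line 2: ['orchestra', 'quickly'] (min_width=17, slack=0)
Line 3: ['pepper', 'gentle'] (min_width=13, slack=4)
Line 4: ['high', 'leaf', 'segment'] (min_width=17, slack=0)
Total lines: 4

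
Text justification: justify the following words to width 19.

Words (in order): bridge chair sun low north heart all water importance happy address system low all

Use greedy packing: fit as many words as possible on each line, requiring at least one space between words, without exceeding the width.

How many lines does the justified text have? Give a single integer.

Line 1: ['bridge', 'chair', 'sun'] (min_width=16, slack=3)
Line 2: ['low', 'north', 'heart', 'all'] (min_width=19, slack=0)
Line 3: ['water', 'importance'] (min_width=16, slack=3)
Line 4: ['happy', 'address'] (min_width=13, slack=6)
Line 5: ['system', 'low', 'all'] (min_width=14, slack=5)
Total lines: 5

Answer: 5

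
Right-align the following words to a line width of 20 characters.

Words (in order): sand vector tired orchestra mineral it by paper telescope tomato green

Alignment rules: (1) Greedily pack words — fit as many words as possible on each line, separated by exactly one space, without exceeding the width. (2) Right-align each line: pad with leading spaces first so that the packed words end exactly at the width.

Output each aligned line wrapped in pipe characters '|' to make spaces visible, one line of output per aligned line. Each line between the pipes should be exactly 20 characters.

Answer: |   sand vector tired|
|orchestra mineral it|
|  by paper telescope|
|        tomato green|

Derivation:
Line 1: ['sand', 'vector', 'tired'] (min_width=17, slack=3)
Line 2: ['orchestra', 'mineral', 'it'] (min_width=20, slack=0)
Line 3: ['by', 'paper', 'telescope'] (min_width=18, slack=2)
Line 4: ['tomato', 'green'] (min_width=12, slack=8)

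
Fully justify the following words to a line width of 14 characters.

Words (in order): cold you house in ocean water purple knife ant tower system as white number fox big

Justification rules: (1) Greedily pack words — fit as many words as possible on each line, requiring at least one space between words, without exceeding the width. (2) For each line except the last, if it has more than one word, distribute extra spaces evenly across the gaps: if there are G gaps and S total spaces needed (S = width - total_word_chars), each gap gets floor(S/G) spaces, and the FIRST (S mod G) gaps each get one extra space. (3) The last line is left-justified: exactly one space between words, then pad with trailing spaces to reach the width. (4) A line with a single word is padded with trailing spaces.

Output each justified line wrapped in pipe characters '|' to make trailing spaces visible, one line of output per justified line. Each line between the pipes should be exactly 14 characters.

Answer: |cold you house|
|in ocean water|
|purple   knife|
|ant      tower|
|system      as|
|white   number|
|fox big       |

Derivation:
Line 1: ['cold', 'you', 'house'] (min_width=14, slack=0)
Line 2: ['in', 'ocean', 'water'] (min_width=14, slack=0)
Line 3: ['purple', 'knife'] (min_width=12, slack=2)
Line 4: ['ant', 'tower'] (min_width=9, slack=5)
Line 5: ['system', 'as'] (min_width=9, slack=5)
Line 6: ['white', 'number'] (min_width=12, slack=2)
Line 7: ['fox', 'big'] (min_width=7, slack=7)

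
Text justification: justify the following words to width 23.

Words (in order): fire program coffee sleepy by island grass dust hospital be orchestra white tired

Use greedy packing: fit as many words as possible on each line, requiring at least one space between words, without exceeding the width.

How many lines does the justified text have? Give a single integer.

Answer: 4

Derivation:
Line 1: ['fire', 'program', 'coffee'] (min_width=19, slack=4)
Line 2: ['sleepy', 'by', 'island', 'grass'] (min_width=22, slack=1)
Line 3: ['dust', 'hospital', 'be'] (min_width=16, slack=7)
Line 4: ['orchestra', 'white', 'tired'] (min_width=21, slack=2)
Total lines: 4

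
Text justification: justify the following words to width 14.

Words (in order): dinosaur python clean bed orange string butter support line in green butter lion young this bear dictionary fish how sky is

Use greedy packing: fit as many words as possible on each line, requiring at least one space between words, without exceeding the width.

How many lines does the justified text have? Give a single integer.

Line 1: ['dinosaur'] (min_width=8, slack=6)
Line 2: ['python', 'clean'] (min_width=12, slack=2)
Line 3: ['bed', 'orange'] (min_width=10, slack=4)
Line 4: ['string', 'butter'] (min_width=13, slack=1)
Line 5: ['support', 'line'] (min_width=12, slack=2)
Line 6: ['in', 'green'] (min_width=8, slack=6)
Line 7: ['butter', 'lion'] (min_width=11, slack=3)
Line 8: ['young', 'this'] (min_width=10, slack=4)
Line 9: ['bear'] (min_width=4, slack=10)
Line 10: ['dictionary'] (min_width=10, slack=4)
Line 11: ['fish', 'how', 'sky'] (min_width=12, slack=2)
Line 12: ['is'] (min_width=2, slack=12)
Total lines: 12

Answer: 12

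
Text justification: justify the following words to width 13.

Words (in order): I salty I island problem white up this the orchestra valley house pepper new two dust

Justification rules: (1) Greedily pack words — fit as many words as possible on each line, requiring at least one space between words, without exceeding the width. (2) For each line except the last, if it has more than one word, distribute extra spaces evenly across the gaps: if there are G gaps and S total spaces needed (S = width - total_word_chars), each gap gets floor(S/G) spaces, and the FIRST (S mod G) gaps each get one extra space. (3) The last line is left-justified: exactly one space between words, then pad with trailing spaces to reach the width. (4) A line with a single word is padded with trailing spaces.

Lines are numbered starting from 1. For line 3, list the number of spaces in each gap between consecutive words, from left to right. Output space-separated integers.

Answer: 1

Derivation:
Line 1: ['I', 'salty', 'I'] (min_width=9, slack=4)
Line 2: ['island'] (min_width=6, slack=7)
Line 3: ['problem', 'white'] (min_width=13, slack=0)
Line 4: ['up', 'this', 'the'] (min_width=11, slack=2)
Line 5: ['orchestra'] (min_width=9, slack=4)
Line 6: ['valley', 'house'] (min_width=12, slack=1)
Line 7: ['pepper', 'new'] (min_width=10, slack=3)
Line 8: ['two', 'dust'] (min_width=8, slack=5)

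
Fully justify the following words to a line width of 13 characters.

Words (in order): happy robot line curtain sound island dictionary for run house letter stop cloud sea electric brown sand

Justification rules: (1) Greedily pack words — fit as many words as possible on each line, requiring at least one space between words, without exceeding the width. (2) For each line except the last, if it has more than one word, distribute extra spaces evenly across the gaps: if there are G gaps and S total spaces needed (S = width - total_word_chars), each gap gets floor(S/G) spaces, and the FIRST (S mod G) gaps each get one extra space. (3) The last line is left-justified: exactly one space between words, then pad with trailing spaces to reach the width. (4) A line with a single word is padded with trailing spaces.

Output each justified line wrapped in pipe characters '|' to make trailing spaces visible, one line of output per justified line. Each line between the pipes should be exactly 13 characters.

Answer: |happy   robot|
|line  curtain|
|sound  island|
|dictionary   |
|for run house|
|letter   stop|
|cloud     sea|
|electric     |
|brown sand   |

Derivation:
Line 1: ['happy', 'robot'] (min_width=11, slack=2)
Line 2: ['line', 'curtain'] (min_width=12, slack=1)
Line 3: ['sound', 'island'] (min_width=12, slack=1)
Line 4: ['dictionary'] (min_width=10, slack=3)
Line 5: ['for', 'run', 'house'] (min_width=13, slack=0)
Line 6: ['letter', 'stop'] (min_width=11, slack=2)
Line 7: ['cloud', 'sea'] (min_width=9, slack=4)
Line 8: ['electric'] (min_width=8, slack=5)
Line 9: ['brown', 'sand'] (min_width=10, slack=3)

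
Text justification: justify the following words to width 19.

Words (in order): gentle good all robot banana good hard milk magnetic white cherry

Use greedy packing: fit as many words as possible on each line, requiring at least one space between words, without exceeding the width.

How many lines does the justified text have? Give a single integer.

Line 1: ['gentle', 'good', 'all'] (min_width=15, slack=4)
Line 2: ['robot', 'banana', 'good'] (min_width=17, slack=2)
Line 3: ['hard', 'milk', 'magnetic'] (min_width=18, slack=1)
Line 4: ['white', 'cherry'] (min_width=12, slack=7)
Total lines: 4

Answer: 4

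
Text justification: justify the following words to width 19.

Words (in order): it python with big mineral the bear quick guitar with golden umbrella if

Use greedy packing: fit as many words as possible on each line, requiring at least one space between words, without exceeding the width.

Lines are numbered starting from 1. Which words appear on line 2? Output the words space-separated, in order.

Line 1: ['it', 'python', 'with', 'big'] (min_width=18, slack=1)
Line 2: ['mineral', 'the', 'bear'] (min_width=16, slack=3)
Line 3: ['quick', 'guitar', 'with'] (min_width=17, slack=2)
Line 4: ['golden', 'umbrella', 'if'] (min_width=18, slack=1)

Answer: mineral the bear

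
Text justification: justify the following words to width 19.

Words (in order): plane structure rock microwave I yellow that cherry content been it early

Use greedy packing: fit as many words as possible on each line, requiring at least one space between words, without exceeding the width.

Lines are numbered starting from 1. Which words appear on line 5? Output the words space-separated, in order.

Line 1: ['plane', 'structure'] (min_width=15, slack=4)
Line 2: ['rock', 'microwave', 'I'] (min_width=16, slack=3)
Line 3: ['yellow', 'that', 'cherry'] (min_width=18, slack=1)
Line 4: ['content', 'been', 'it'] (min_width=15, slack=4)
Line 5: ['early'] (min_width=5, slack=14)

Answer: early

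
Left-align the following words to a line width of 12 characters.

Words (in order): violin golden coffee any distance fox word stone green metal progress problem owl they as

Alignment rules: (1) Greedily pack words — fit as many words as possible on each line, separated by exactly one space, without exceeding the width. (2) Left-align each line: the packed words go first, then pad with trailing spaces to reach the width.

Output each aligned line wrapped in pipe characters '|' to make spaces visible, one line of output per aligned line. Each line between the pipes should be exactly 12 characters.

Answer: |violin      |
|golden      |
|coffee any  |
|distance fox|
|word stone  |
|green metal |
|progress    |
|problem owl |
|they as     |

Derivation:
Line 1: ['violin'] (min_width=6, slack=6)
Line 2: ['golden'] (min_width=6, slack=6)
Line 3: ['coffee', 'any'] (min_width=10, slack=2)
Line 4: ['distance', 'fox'] (min_width=12, slack=0)
Line 5: ['word', 'stone'] (min_width=10, slack=2)
Line 6: ['green', 'metal'] (min_width=11, slack=1)
Line 7: ['progress'] (min_width=8, slack=4)
Line 8: ['problem', 'owl'] (min_width=11, slack=1)
Line 9: ['they', 'as'] (min_width=7, slack=5)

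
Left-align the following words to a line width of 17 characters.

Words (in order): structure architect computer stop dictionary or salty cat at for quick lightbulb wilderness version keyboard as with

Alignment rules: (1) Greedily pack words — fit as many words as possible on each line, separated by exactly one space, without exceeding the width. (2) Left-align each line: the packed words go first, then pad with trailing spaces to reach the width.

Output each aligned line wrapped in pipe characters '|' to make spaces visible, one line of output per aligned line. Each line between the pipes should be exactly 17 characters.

Line 1: ['structure'] (min_width=9, slack=8)
Line 2: ['architect'] (min_width=9, slack=8)
Line 3: ['computer', 'stop'] (min_width=13, slack=4)
Line 4: ['dictionary', 'or'] (min_width=13, slack=4)
Line 5: ['salty', 'cat', 'at', 'for'] (min_width=16, slack=1)
Line 6: ['quick', 'lightbulb'] (min_width=15, slack=2)
Line 7: ['wilderness'] (min_width=10, slack=7)
Line 8: ['version', 'keyboard'] (min_width=16, slack=1)
Line 9: ['as', 'with'] (min_width=7, slack=10)

Answer: |structure        |
|architect        |
|computer stop    |
|dictionary or    |
|salty cat at for |
|quick lightbulb  |
|wilderness       |
|version keyboard |
|as with          |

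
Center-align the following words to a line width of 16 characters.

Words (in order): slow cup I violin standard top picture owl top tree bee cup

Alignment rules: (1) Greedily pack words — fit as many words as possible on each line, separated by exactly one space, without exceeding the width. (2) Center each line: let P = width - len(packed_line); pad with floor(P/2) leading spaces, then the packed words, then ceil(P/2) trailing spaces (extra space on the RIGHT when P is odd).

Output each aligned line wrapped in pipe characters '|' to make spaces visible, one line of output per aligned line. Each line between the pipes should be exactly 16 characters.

Line 1: ['slow', 'cup', 'I'] (min_width=10, slack=6)
Line 2: ['violin', 'standard'] (min_width=15, slack=1)
Line 3: ['top', 'picture', 'owl'] (min_width=15, slack=1)
Line 4: ['top', 'tree', 'bee', 'cup'] (min_width=16, slack=0)

Answer: |   slow cup I   |
|violin standard |
|top picture owl |
|top tree bee cup|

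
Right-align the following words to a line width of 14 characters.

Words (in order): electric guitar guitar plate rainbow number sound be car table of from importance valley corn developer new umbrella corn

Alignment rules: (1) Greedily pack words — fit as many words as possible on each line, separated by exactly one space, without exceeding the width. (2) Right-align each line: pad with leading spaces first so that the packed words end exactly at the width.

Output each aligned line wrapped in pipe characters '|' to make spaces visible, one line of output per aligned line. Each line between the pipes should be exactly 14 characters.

Answer: |      electric|
| guitar guitar|
| plate rainbow|
|  number sound|
|  be car table|
|       of from|
|    importance|
|   valley corn|
| developer new|
| umbrella corn|

Derivation:
Line 1: ['electric'] (min_width=8, slack=6)
Line 2: ['guitar', 'guitar'] (min_width=13, slack=1)
Line 3: ['plate', 'rainbow'] (min_width=13, slack=1)
Line 4: ['number', 'sound'] (min_width=12, slack=2)
Line 5: ['be', 'car', 'table'] (min_width=12, slack=2)
Line 6: ['of', 'from'] (min_width=7, slack=7)
Line 7: ['importance'] (min_width=10, slack=4)
Line 8: ['valley', 'corn'] (min_width=11, slack=3)
Line 9: ['developer', 'new'] (min_width=13, slack=1)
Line 10: ['umbrella', 'corn'] (min_width=13, slack=1)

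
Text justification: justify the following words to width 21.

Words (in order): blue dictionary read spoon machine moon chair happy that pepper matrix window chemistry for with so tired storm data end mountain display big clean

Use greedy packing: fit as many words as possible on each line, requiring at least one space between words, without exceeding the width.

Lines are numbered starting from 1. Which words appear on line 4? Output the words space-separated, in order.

Line 1: ['blue', 'dictionary', 'read'] (min_width=20, slack=1)
Line 2: ['spoon', 'machine', 'moon'] (min_width=18, slack=3)
Line 3: ['chair', 'happy', 'that'] (min_width=16, slack=5)
Line 4: ['pepper', 'matrix', 'window'] (min_width=20, slack=1)
Line 5: ['chemistry', 'for', 'with', 'so'] (min_width=21, slack=0)
Line 6: ['tired', 'storm', 'data', 'end'] (min_width=20, slack=1)
Line 7: ['mountain', 'display', 'big'] (min_width=20, slack=1)
Line 8: ['clean'] (min_width=5, slack=16)

Answer: pepper matrix window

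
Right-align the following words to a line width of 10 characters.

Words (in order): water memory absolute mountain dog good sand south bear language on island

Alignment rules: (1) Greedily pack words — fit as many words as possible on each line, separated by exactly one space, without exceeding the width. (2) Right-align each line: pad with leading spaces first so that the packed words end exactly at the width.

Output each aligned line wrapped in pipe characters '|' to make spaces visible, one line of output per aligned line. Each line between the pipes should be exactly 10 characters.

Answer: |     water|
|    memory|
|  absolute|
|  mountain|
|  dog good|
|sand south|
|      bear|
|  language|
| on island|

Derivation:
Line 1: ['water'] (min_width=5, slack=5)
Line 2: ['memory'] (min_width=6, slack=4)
Line 3: ['absolute'] (min_width=8, slack=2)
Line 4: ['mountain'] (min_width=8, slack=2)
Line 5: ['dog', 'good'] (min_width=8, slack=2)
Line 6: ['sand', 'south'] (min_width=10, slack=0)
Line 7: ['bear'] (min_width=4, slack=6)
Line 8: ['language'] (min_width=8, slack=2)
Line 9: ['on', 'island'] (min_width=9, slack=1)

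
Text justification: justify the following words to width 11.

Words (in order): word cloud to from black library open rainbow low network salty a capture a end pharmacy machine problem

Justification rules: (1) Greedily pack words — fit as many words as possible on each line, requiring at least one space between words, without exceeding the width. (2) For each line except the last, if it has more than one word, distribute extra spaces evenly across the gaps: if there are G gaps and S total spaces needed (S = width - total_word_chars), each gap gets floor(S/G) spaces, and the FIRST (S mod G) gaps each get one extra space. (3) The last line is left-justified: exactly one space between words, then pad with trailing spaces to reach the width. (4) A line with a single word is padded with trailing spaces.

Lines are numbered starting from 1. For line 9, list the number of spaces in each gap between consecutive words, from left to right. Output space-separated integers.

Line 1: ['word', 'cloud'] (min_width=10, slack=1)
Line 2: ['to', 'from'] (min_width=7, slack=4)
Line 3: ['black'] (min_width=5, slack=6)
Line 4: ['library'] (min_width=7, slack=4)
Line 5: ['open'] (min_width=4, slack=7)
Line 6: ['rainbow', 'low'] (min_width=11, slack=0)
Line 7: ['network'] (min_width=7, slack=4)
Line 8: ['salty', 'a'] (min_width=7, slack=4)
Line 9: ['capture', 'a'] (min_width=9, slack=2)
Line 10: ['end'] (min_width=3, slack=8)
Line 11: ['pharmacy'] (min_width=8, slack=3)
Line 12: ['machine'] (min_width=7, slack=4)
Line 13: ['problem'] (min_width=7, slack=4)

Answer: 3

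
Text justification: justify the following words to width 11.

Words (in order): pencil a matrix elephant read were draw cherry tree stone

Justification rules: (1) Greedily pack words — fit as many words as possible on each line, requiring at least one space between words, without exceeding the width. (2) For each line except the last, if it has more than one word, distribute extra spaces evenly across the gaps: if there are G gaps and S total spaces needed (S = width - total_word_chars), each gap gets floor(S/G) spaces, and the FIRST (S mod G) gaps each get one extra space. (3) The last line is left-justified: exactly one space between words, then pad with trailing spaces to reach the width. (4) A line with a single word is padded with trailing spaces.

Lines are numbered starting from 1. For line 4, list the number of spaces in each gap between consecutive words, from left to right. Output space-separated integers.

Line 1: ['pencil', 'a'] (min_width=8, slack=3)
Line 2: ['matrix'] (min_width=6, slack=5)
Line 3: ['elephant'] (min_width=8, slack=3)
Line 4: ['read', 'were'] (min_width=9, slack=2)
Line 5: ['draw', 'cherry'] (min_width=11, slack=0)
Line 6: ['tree', 'stone'] (min_width=10, slack=1)

Answer: 3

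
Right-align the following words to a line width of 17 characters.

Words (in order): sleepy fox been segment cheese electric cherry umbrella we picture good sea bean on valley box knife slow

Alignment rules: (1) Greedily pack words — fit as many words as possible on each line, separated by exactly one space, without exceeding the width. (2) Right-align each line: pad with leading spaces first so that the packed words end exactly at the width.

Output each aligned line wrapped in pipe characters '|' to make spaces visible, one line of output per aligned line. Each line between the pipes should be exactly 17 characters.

Answer: |  sleepy fox been|
|   segment cheese|
|  electric cherry|
|      umbrella we|
| picture good sea|
|   bean on valley|
|   box knife slow|

Derivation:
Line 1: ['sleepy', 'fox', 'been'] (min_width=15, slack=2)
Line 2: ['segment', 'cheese'] (min_width=14, slack=3)
Line 3: ['electric', 'cherry'] (min_width=15, slack=2)
Line 4: ['umbrella', 'we'] (min_width=11, slack=6)
Line 5: ['picture', 'good', 'sea'] (min_width=16, slack=1)
Line 6: ['bean', 'on', 'valley'] (min_width=14, slack=3)
Line 7: ['box', 'knife', 'slow'] (min_width=14, slack=3)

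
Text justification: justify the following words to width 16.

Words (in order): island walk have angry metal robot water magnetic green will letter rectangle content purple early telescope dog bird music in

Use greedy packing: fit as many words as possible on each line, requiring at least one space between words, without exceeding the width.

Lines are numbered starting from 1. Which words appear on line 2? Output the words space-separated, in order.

Line 1: ['island', 'walk', 'have'] (min_width=16, slack=0)
Line 2: ['angry', 'metal'] (min_width=11, slack=5)
Line 3: ['robot', 'water'] (min_width=11, slack=5)
Line 4: ['magnetic', 'green'] (min_width=14, slack=2)
Line 5: ['will', 'letter'] (min_width=11, slack=5)
Line 6: ['rectangle'] (min_width=9, slack=7)
Line 7: ['content', 'purple'] (min_width=14, slack=2)
Line 8: ['early', 'telescope'] (min_width=15, slack=1)
Line 9: ['dog', 'bird', 'music'] (min_width=14, slack=2)
Line 10: ['in'] (min_width=2, slack=14)

Answer: angry metal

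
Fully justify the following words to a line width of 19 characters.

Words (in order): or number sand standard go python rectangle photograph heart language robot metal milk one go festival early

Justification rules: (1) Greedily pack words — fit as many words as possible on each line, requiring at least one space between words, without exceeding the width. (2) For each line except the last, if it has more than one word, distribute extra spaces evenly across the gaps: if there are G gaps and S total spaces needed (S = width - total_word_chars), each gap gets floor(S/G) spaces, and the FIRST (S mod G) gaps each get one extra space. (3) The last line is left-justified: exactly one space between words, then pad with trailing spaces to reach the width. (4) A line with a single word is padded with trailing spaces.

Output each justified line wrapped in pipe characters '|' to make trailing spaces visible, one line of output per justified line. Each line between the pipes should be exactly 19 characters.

Answer: |or    number   sand|
|standard  go python|
|rectangle          |
|photograph    heart|
|language      robot|
|metal  milk  one go|
|festival early     |

Derivation:
Line 1: ['or', 'number', 'sand'] (min_width=14, slack=5)
Line 2: ['standard', 'go', 'python'] (min_width=18, slack=1)
Line 3: ['rectangle'] (min_width=9, slack=10)
Line 4: ['photograph', 'heart'] (min_width=16, slack=3)
Line 5: ['language', 'robot'] (min_width=14, slack=5)
Line 6: ['metal', 'milk', 'one', 'go'] (min_width=17, slack=2)
Line 7: ['festival', 'early'] (min_width=14, slack=5)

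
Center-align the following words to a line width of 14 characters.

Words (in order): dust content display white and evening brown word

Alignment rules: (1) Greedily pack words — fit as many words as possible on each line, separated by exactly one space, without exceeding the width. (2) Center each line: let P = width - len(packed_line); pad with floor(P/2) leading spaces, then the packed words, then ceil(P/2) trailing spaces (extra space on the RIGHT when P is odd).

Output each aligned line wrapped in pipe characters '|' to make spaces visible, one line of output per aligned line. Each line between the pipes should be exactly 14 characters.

Line 1: ['dust', 'content'] (min_width=12, slack=2)
Line 2: ['display', 'white'] (min_width=13, slack=1)
Line 3: ['and', 'evening'] (min_width=11, slack=3)
Line 4: ['brown', 'word'] (min_width=10, slack=4)

Answer: | dust content |
|display white |
| and evening  |
|  brown word  |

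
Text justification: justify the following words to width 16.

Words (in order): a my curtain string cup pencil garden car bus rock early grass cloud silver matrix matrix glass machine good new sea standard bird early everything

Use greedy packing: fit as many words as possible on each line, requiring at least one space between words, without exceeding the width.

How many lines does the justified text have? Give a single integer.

Answer: 11

Derivation:
Line 1: ['a', 'my', 'curtain'] (min_width=12, slack=4)
Line 2: ['string', 'cup'] (min_width=10, slack=6)
Line 3: ['pencil', 'garden'] (min_width=13, slack=3)
Line 4: ['car', 'bus', 'rock'] (min_width=12, slack=4)
Line 5: ['early', 'grass'] (min_width=11, slack=5)
Line 6: ['cloud', 'silver'] (min_width=12, slack=4)
Line 7: ['matrix', 'matrix'] (min_width=13, slack=3)
Line 8: ['glass', 'machine'] (min_width=13, slack=3)
Line 9: ['good', 'new', 'sea'] (min_width=12, slack=4)
Line 10: ['standard', 'bird'] (min_width=13, slack=3)
Line 11: ['early', 'everything'] (min_width=16, slack=0)
Total lines: 11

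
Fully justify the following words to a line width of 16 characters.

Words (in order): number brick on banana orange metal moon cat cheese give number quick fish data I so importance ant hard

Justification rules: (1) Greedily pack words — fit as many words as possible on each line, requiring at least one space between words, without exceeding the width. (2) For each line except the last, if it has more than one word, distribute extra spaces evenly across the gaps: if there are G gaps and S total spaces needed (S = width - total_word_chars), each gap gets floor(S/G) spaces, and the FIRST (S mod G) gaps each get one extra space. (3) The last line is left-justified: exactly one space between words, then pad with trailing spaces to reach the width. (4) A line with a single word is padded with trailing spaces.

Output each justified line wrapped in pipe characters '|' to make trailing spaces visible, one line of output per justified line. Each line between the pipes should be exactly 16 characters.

Line 1: ['number', 'brick', 'on'] (min_width=15, slack=1)
Line 2: ['banana', 'orange'] (min_width=13, slack=3)
Line 3: ['metal', 'moon', 'cat'] (min_width=14, slack=2)
Line 4: ['cheese', 'give'] (min_width=11, slack=5)
Line 5: ['number', 'quick'] (min_width=12, slack=4)
Line 6: ['fish', 'data', 'I', 'so'] (min_width=14, slack=2)
Line 7: ['importance', 'ant'] (min_width=14, slack=2)
Line 8: ['hard'] (min_width=4, slack=12)

Answer: |number  brick on|
|banana    orange|
|metal  moon  cat|
|cheese      give|
|number     quick|
|fish  data  I so|
|importance   ant|
|hard            |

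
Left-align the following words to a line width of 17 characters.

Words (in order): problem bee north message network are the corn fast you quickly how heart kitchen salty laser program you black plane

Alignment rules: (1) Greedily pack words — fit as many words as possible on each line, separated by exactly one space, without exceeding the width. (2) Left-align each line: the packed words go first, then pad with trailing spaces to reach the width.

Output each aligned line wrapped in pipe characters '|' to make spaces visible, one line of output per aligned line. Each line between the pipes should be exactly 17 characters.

Line 1: ['problem', 'bee', 'north'] (min_width=17, slack=0)
Line 2: ['message', 'network'] (min_width=15, slack=2)
Line 3: ['are', 'the', 'corn', 'fast'] (min_width=17, slack=0)
Line 4: ['you', 'quickly', 'how'] (min_width=15, slack=2)
Line 5: ['heart', 'kitchen'] (min_width=13, slack=4)
Line 6: ['salty', 'laser'] (min_width=11, slack=6)
Line 7: ['program', 'you', 'black'] (min_width=17, slack=0)
Line 8: ['plane'] (min_width=5, slack=12)

Answer: |problem bee north|
|message network  |
|are the corn fast|
|you quickly how  |
|heart kitchen    |
|salty laser      |
|program you black|
|plane            |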